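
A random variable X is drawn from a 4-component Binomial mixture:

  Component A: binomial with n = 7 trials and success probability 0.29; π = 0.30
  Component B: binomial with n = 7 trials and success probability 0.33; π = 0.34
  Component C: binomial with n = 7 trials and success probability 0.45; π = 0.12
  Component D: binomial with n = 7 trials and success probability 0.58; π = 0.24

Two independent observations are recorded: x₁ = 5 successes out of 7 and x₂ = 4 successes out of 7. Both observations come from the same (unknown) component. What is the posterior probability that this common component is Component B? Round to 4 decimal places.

P(component k | x) = w_k·f_k(x) / marginal(x), where marginal(x) = Σ_j w_j·f_j(x).
Since both observations come from the same component, the likelihood for component k is f_k(x₁)·f_k(x₂).
  p_A = [C(7,5)·0.29^5·0.71^2 = 21·0.00205111·0.5041 = 0.0217133] × [0.0886003] = 0.00192381
  p_B = [C(7,5)·0.33^5·0.67^2 = 21·0.00391354·0.4489 = 0.0368925] × [0.124838] = 0.00460561
  p_C = [C(7,5)·0.45^5·0.55^2 = 21·0.0184528·0.3025 = 0.117221] × [0.238785] = 0.0279907
  p_D = [C(7,5)·0.58^5·0.42^2 = 21·0.0656357·0.1764 = 0.243141] × [0.293446] = 0.0713486
Multiply by the mixture weights:
  w_A·p_A = 0.30 × 0.00192381 = 0.000577142
  w_B·p_B = 0.34 × 0.00460561 = 0.00156591
  w_C·p_C = 0.12 × 0.0279907 = 0.00335888
  w_D·p_D = 0.24 × 0.0713486 = 0.0171237
Evidence: 0.000577142 + 0.00156591 + 0.00335888 + 0.0171237 = 0.0226256
Responsibility of Component B: 0.00156591 / 0.0226256 ≈ 0.0692

0.0692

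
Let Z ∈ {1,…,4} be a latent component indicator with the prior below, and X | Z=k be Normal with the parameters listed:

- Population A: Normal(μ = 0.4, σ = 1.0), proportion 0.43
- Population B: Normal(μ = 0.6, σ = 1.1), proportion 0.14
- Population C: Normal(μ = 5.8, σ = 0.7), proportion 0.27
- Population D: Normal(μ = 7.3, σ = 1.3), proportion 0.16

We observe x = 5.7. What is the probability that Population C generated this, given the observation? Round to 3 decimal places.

0.869

Apply Bayes' rule: the posterior for each component is proportional to its prior times its likelihood at x.
Evaluate each component's likelihood at the observed value:
  L_A = (1/(1.0·√(2π)))·exp(−(5.7−0.4)²/(2·1.0²)) = 0.398942·exp(-14.04500) = 3.17135e-07
  L_B = (1/(1.1·√(2π)))·exp(−(5.7−0.6)²/(2·1.1²)) = 0.362675·exp(-10.74793) = 7.7938e-06
  L_C = (1/(0.7·√(2π)))·exp(−(5.7−5.8)²/(2·0.7²)) = 0.569918·exp(-0.01020) = 0.564132
  L_D = (1/(1.3·√(2π)))·exp(−(5.7−7.3)²/(2·1.3²)) = 0.306879·exp(-0.75740) = 0.143891
Multiply by the mixture weights:
  w_A·L_A = 0.43 × 3.17135e-07 = 1.36368e-07
  w_B·L_B = 0.14 × 7.7938e-06 = 1.09113e-06
  w_C·L_C = 0.27 × 0.564132 = 0.152316
  w_D·L_D = 0.16 × 0.143891 = 0.0230226
Evidence: 1.36368e-07 + 1.09113e-06 + 0.152316 + 0.0230226 = 0.175339
P(Population C | x) = 0.152316 / 0.175339 ≈ 0.869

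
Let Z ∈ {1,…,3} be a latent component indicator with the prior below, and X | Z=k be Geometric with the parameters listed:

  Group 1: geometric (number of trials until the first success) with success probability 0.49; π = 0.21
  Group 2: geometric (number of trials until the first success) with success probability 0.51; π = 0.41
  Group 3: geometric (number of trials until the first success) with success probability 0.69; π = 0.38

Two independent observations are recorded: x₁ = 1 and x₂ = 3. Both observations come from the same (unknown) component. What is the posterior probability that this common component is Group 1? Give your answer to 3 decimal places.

0.234

Apply Bayes' rule: the posterior for each component is proportional to its prior times its likelihood at x.
Since both observations come from the same component, the likelihood for component k is f_k(x₁)·f_k(x₂).
  p_1 = [0.49·(1−0.49)^0 = 0.49·1 = 0.49] × [0.127449] = 0.06245
  p_2 = [0.51·(1−0.51)^0 = 0.51·1 = 0.51] × [0.122451] = 0.06245
  p_3 = [0.69·(1−0.69)^0 = 0.69·1 = 0.69] × [0.066309] = 0.0457532
Multiply by the mixture weights:
  π_1·p_1 = 0.21 × 0.06245 = 0.0131145
  π_2·p_2 = 0.41 × 0.06245 = 0.0256045
  π_3·p_3 = 0.38 × 0.0457532 = 0.0173862
Sum: 0.0131145 + 0.0256045 + 0.0173862 = 0.0561052
P(Group 1 | x) = 0.0131145 / 0.0561052 ≈ 0.234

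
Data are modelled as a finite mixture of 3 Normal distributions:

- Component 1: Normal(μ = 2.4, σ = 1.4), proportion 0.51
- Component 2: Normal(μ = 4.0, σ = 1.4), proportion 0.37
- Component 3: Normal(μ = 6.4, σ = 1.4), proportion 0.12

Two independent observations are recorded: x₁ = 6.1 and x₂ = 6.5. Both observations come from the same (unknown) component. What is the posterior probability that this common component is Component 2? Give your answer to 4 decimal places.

0.1723

By Bayes' theorem, P(k | x) = π_k f_k(x) / Σ_j π_j f_j(x).
Since both observations come from the same component, the likelihood for component k is f_k(x₁)·f_k(x₂).
  p_1 = [(1/(1.4·√(2π)))·exp(−(6.1−2.4)²/(2·1.4²)) = 0.284959·exp(-3.49235) = 0.00867112] × [0.00391212] = 3.39224e-05
  p_2 = [(1/(1.4·√(2π)))·exp(−(6.1−4.0)²/(2·1.4²)) = 0.284959·exp(-1.12500) = 0.0925126] × [0.057856] = 0.0053524
  p_3 = [(1/(1.4·√(2π)))·exp(−(6.1−6.4)²/(2·1.4²)) = 0.284959·exp(-0.02296) = 0.278491] × [0.284233] = 0.0791562
Prior × likelihood for each component:
  π_1·p_1 = 0.51 × 3.39224e-05 = 1.73004e-05
  π_2·p_2 = 0.37 × 0.0053524 = 0.00198039
  π_3·p_3 = 0.12 × 0.0791562 = 0.00949875
Sum: 1.73004e-05 + 0.00198039 + 0.00949875 = 0.0114964
P(Component 2 | x₁,x₂) ≈ 0.1723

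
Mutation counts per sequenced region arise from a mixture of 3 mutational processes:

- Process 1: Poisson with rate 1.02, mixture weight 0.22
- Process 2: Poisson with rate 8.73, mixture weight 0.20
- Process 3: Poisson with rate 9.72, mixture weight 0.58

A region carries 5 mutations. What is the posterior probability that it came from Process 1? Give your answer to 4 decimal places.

Posterior ∝ prior × likelihood, so P(k | x) ∝ π_k f_k(x); normalise over all components.
Poisson probabilities:
  f_1 = 0.00331772
  f_2 = 0.0683123
  f_3 = 0.0434318
Unnormalised posteriors:
  π_1·f_1 = 0.22 × 0.00331772 = 0.000729898
  π_2·f_2 = 0.20 × 0.0683123 = 0.0136625
  π_3·f_3 = 0.58 × 0.0434318 = 0.0251904
Normaliser: 0.000729898 + 0.0136625 + 0.0251904 = 0.0395828
P(Process 1 | 5 mutations) ≈ 0.0184

0.0184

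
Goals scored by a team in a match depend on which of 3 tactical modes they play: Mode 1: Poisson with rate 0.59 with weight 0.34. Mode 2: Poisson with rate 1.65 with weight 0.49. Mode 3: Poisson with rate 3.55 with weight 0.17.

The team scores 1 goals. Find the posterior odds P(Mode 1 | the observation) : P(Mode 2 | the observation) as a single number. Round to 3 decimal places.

0.716

Since P(k|x) ∝ π_k f_k(x), the posterior odds are π_i f_i(x) / (π_j f_j(x)).
Poisson probabilities:
  L_1 = e^(−0.59)·0.59^1/1! = 0.327053
  L_2 = e^(−1.65)·1.65^1/1! = 0.316882
  L_3 = e^(−3.55)·3.55^1/1! = 0.101972
Odds = (0.34/0.49) × (0.327053/0.316882) = 0.693878 × 1.0321 ≈ 0.716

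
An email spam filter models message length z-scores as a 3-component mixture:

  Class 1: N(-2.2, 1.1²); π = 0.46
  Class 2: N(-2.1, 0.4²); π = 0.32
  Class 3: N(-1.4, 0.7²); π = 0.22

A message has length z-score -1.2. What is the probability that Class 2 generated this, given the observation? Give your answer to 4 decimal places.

0.0991

P(component k | x) = π_k·f_k(x) / marginal(x), where marginal(x) = Σ_j π_j·f_j(x).
Evaluate each component's likelihood at the observed value:
  p_1 = (1/(1.1·√(2π)))·exp(−(-1.2−-2.2)²/(2·1.1²)) = 0.362675·exp(-0.41322) = 0.239915
  p_2 = (1/(0.4·√(2π)))·exp(−(-1.2−-2.1)²/(2·0.4²)) = 0.997356·exp(-2.53125) = 0.0793491
  p_3 = (1/(0.7·√(2π)))·exp(−(-1.2−-1.4)²/(2·0.7²)) = 0.569918·exp(-0.04082) = 0.547124
Unnormalised posteriors:
  π_1·p_1 = 0.46 × 0.239915 = 0.110361
  π_2·p_2 = 0.32 × 0.0793491 = 0.0253917
  π_3·p_3 = 0.22 × 0.547124 = 0.120367
Sum: 0.110361 + 0.0253917 + 0.120367 = 0.25612
Responsibility of Class 2: 0.0253917 / 0.25612 ≈ 0.0991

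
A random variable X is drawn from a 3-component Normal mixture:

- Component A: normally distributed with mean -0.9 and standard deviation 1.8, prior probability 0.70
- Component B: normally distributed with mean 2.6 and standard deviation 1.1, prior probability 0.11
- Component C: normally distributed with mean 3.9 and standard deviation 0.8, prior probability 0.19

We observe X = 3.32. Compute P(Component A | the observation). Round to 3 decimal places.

By Bayes' theorem, P(k | x) = π_k f_k(x) / Σ_j π_j f_j(x).
Normal densities:
  p_A = 0.014194
  p_B = 0.292742
  p_C = 0.383426
Weight by the priors:
  π_A·p_A = 0.70 × 0.014194 = 0.00993581
  π_B·p_B = 0.11 × 0.292742 = 0.0322016
  π_C·p_C = 0.19 × 0.383426 = 0.072851
Denominator: 0.00993581 + 0.0322016 + 0.072851 = 0.114988
P(Component A | x) = 0.00993581 / 0.114988 ≈ 0.086

0.086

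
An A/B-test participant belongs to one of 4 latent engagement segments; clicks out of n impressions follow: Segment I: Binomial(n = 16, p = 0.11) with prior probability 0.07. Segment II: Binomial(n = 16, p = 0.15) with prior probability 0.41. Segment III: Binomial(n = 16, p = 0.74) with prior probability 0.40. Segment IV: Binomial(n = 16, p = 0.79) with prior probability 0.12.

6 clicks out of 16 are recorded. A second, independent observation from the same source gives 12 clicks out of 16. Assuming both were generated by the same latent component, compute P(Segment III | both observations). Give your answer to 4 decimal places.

0.9533

By Bayes' theorem, P(k | x) = w_k f_k(x) / Σ_j w_j f_j(x).
Since both observations come from the same component, the likelihood for component k is f_k(x₁)·f_k(x₂).
  L_I = [C(16,6)·0.11^6·0.89^10 = 8008·1.77156e-06·0.311817 = 0.00442364] × [3.5838e-09] = 1.58535e-11
  L_II = [C(16,6)·0.15^6·0.85^10 = 8008·1.13906e-05·0.196874 = 0.0179581] × [1.23266e-07] = 2.21362e-09
  L_III = [C(16,6)·0.74^6·0.26^10 = 8008·0.164206·1.41167e-06 = 0.0018563] × [0.224257] = 0.000416287
  L_IV = [C(16,6)·0.79^6·0.21^10 = 8008·0.243087·1.66799e-07 = 0.000324698] × [0.209158] = 6.7913e-05
Prior × likelihood for each component:
  w_I·L_I = 0.07 × 1.58535e-11 = 1.10974e-12
  w_II·L_II = 0.41 × 2.21362e-09 = 9.07584e-10
  w_III·L_III = 0.40 × 0.000416287 = 0.000166515
  w_IV·L_IV = 0.12 × 6.7913e-05 = 8.14957e-06
Evidence: 1.10974e-12 + 9.07584e-10 + 0.000166515 + 8.14957e-06 = 0.000174665
P(Segment III | x) = 0.000166515 / 0.000174665 ≈ 0.9533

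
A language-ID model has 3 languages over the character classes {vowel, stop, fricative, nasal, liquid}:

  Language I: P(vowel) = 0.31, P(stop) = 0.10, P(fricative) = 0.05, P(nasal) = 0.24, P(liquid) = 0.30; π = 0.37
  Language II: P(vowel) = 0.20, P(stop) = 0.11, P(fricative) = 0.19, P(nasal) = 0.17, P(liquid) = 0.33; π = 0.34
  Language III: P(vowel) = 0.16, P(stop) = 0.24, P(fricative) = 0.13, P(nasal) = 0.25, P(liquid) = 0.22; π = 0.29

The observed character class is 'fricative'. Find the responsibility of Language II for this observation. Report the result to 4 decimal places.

The responsibility of component k is w_k f_k(x) divided by Σ_j w_j f_j(x).
Component likelihoods at x = 'fricative':
  f_I = P(fricative | comp) = 0.05
  f_II = P(fricative | comp) = 0.19
  f_III = P(fricative | comp) = 0.13
Weight by the priors:
  w_I·f_I = 0.37 × 0.05 = 0.0185
  w_II·f_II = 0.34 × 0.19 = 0.0646
  w_III·f_III = 0.29 × 0.13 = 0.0377
Marginal: 0.0185 + 0.0646 + 0.0377 = 0.1208
P(Language II | x) = 0.0646 / 0.1208 ≈ 0.5348

0.5348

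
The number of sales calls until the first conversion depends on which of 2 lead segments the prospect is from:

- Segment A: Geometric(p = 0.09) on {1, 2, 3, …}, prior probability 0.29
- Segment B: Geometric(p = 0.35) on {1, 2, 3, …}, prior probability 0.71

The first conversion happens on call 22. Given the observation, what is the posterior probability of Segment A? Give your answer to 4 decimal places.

0.9919

P(component k | x) = π_k·f_k(x) / marginal(x), where marginal(x) = Σ_j π_j·f_j(x).
Geometric probabilities:
  p_A = 0.0124197
  p_B = 4.12333e-05
Unnormalised posteriors:
  π_A·p_A = 0.29 × 0.0124197 = 0.00360172
  π_B·p_B = 0.71 × 4.12333e-05 = 2.92757e-05
Denominator: 0.00360172 + 2.92757e-05 = 0.00363099
P(Segment A | data) ≈ 0.9919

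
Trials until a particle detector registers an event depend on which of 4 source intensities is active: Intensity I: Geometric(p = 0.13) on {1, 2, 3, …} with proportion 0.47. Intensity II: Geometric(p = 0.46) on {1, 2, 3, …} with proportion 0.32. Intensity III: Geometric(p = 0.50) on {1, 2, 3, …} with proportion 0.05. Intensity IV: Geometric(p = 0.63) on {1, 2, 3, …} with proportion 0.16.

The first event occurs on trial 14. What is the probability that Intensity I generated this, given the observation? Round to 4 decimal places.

0.9948

By Bayes' theorem, P(k | x) = w_k f_k(x) / Σ_j w_j f_j(x).
Geometric probabilities:
  p_I = 0.0212664
  p_II = 0.000152713
  p_III = 6.10352e-05
  p_IV = 1.53449e-06
Unnormalised posteriors:
  w_I·p_I = 0.47 × 0.0212664 = 0.0099952
  w_II·p_II = 0.32 × 0.000152713 = 4.88682e-05
  w_III·p_III = 0.05 × 6.10352e-05 = 3.05176e-06
  w_IV·p_IV = 0.16 × 1.53449e-06 = 2.45518e-07
Evidence: 0.0099952 + 4.88682e-05 + 3.05176e-06 + 2.45518e-07 = 0.0100474
P(Intensity I | x) = 0.0099952 / 0.0100474 ≈ 0.9948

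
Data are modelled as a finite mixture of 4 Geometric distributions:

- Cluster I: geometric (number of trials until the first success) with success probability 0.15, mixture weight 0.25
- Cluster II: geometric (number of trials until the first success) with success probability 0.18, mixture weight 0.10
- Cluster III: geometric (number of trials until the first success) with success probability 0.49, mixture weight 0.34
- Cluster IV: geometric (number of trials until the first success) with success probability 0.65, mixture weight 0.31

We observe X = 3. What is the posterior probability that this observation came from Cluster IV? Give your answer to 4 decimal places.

0.2302

Apply Bayes' rule: the posterior for each component is proportional to its prior times its likelihood at x.
Geometric probabilities:
  L_I = 0.15·(1−0.15)^2 = 0.15·0.7225 = 0.108375
  L_II = 0.18·(1−0.18)^2 = 0.18·0.6724 = 0.121032
  L_III = 0.49·(1−0.49)^2 = 0.49·0.2601 = 0.127449
  L_IV = 0.65·(1−0.65)^2 = 0.65·0.1225 = 0.079625
Prior × likelihood for each component:
  π_I·L_I = 0.25 × 0.108375 = 0.0270937
  π_II·L_II = 0.10 × 0.121032 = 0.0121032
  π_III·L_III = 0.34 × 0.127449 = 0.0433327
  π_IV·L_IV = 0.31 × 0.079625 = 0.0246837
Denominator: 0.0270937 + 0.0121032 + 0.0433327 + 0.0246837 = 0.107213
P(Cluster IV | data) = 0.0246837 / 0.107213 ≈ 0.2302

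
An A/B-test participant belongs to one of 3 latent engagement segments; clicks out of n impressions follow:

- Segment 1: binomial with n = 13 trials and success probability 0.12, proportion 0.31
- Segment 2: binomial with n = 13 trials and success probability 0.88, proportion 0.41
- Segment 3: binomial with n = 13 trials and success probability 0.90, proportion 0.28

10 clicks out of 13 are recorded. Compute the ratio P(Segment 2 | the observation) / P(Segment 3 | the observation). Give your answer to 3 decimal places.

Since P(k|x) ∝ π_k f_k(x), the posterior odds are π_i f_i(x) / (π_j f_j(x)).
Evaluate each component's likelihood at the observed value:
  f_1 = C(13,10)·0.12^10·0.88^3 = 286·6.19174e-10·0.681472 = 1.20678e-07
  f_2 = C(13,10)·0.88^10·0.12^3 = 286·0.278501·0.001728 = 0.137637
  f_3 = C(13,10)·0.90^10·0.10^3 = 286·0.348678·0.001 = 0.099722
Posterior odds = (π_2·f_2) / (π_3·f_3) = (0.41·0.137637) / (0.28·0.099722) = 0.0564313 / 0.0279222 ≈ 2.021

2.021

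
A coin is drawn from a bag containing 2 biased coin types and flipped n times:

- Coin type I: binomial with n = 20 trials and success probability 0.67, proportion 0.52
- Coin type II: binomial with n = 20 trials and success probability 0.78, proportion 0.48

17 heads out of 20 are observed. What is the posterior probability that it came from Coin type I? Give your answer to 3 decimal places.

0.216

By Bayes' theorem, P(k | x) = π_k f_k(x) / Σ_j π_j f_j(x).
Component likelihoods at x = 17 heads out of 20:
  f_I = C(20,17)·0.67^17·0.33^3 = 1140·0.00110477·0.035937 = 0.0452604
  f_II = C(20,17)·0.78^17·0.22^3 = 1140·0.0146423·0.010648 = 0.177738
Multiply by the mixture weights:
  π_I·f_I = 0.52 × 0.0452604 = 0.0235354
  π_II·f_II = 0.48 × 0.177738 = 0.0853144
Denominator: 0.0235354 + 0.0853144 = 0.10885
So the posterior for Coin type I is 0.0235354 / 0.10885 ≈ 0.216.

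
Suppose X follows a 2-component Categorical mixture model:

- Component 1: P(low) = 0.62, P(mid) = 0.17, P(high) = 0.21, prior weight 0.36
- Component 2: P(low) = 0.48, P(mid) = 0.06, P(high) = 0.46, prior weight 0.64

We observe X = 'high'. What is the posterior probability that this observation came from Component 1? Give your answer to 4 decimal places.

Apply Bayes' rule: the posterior for each component is proportional to its prior times its likelihood at x.
Component likelihoods at x = 'high':
  f_1 = P(high | comp) = 0.21
  f_2 = P(high | comp) = 0.46
Multiply by the mixture weights:
  π_1·f_1 = 0.36 × 0.21 = 0.0756
  π_2·f_2 = 0.64 × 0.46 = 0.2944
Marginal: 0.0756 + 0.2944 = 0.37
P(Component 1 | the observation) ≈ 0.2043

0.2043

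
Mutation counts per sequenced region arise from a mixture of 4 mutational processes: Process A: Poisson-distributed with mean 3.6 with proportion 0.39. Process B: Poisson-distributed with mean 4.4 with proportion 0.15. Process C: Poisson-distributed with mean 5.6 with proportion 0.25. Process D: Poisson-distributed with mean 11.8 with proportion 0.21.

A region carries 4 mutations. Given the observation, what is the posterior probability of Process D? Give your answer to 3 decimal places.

Apply Bayes' rule: the posterior for each component is proportional to its prior times its likelihood at x.
Evaluate each component's likelihood at the observed value:
  f_A = e^(−3.6)·3.6^4/4! = 0.191222
  f_B = e^(−4.4)·4.4^4/4! = 0.191736
  f_C = e^(−5.6)·5.6^4/4! = 0.151528
  f_D = e^(−11.8)·11.8^4/4! = 0.00606236
Weight by the priors:
  π_A·f_A = 0.39 × 0.191222 = 0.0745767
  π_B·f_B = 0.15 × 0.191736 = 0.0287604
  π_C·f_C = 0.25 × 0.151528 = 0.0378819
  π_D·f_D = 0.21 × 0.00606236 = 0.0012731
Sum: 0.0745767 + 0.0287604 + 0.0378819 + 0.0012731 = 0.142492
Responsibility of Process D: 0.0012731 / 0.142492 ≈ 0.009

0.009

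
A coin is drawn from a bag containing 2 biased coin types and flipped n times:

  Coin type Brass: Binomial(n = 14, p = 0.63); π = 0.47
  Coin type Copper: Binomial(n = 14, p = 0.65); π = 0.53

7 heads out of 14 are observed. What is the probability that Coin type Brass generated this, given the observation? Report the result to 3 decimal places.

Apply Bayes' rule: the posterior for each component is proportional to its prior times its likelihood at x.
Evaluate each component's likelihood at the observed value:
  f_Brass = 0.128334
  f_Copper = 0.108247
Multiply by the mixture weights:
  P(Z=Brass)·f_Brass = 0.47 × 0.128334 = 0.0603172
  P(Z=Copper)·f_Copper = 0.53 × 0.108247 = 0.0573711
Evidence: 0.0603172 + 0.0573711 = 0.117688
Responsibility of Coin type Brass: 0.0603172 / 0.117688 ≈ 0.513

0.513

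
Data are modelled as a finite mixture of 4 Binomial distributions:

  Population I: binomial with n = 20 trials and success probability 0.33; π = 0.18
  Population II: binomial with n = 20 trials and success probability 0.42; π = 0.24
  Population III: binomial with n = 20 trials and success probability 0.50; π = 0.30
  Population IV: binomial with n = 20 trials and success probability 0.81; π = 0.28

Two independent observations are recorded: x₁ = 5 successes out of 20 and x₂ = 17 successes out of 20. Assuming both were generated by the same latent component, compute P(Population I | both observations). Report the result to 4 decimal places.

P(component k | x) = P(Z=k)·f_k(x) / marginal(x), where marginal(x) = Σ_j P(Z=j)·f_j(x).
Since both observations come from the same component, the likelihood for component k is f_k(x₁)·f_k(x₂).
  p_I = [0.149326] × [2.23803e-06] = 3.34196e-07
  p_II = [0.0572941] × [8.75844e-05] = 5.01807e-06
  p_III = [0.0147858] × [0.00108719] = 1.60749e-05
  p_IV = [8.20678e-08] × [0.217476] = 1.78478e-08
Weight by the priors:
  P(Z=I)·p_I = 0.18 × 3.34196e-07 = 6.01553e-08
  P(Z=II)·p_II = 0.24 × 5.01807e-06 = 1.20434e-06
  P(Z=III)·p_III = 0.30 × 1.60749e-05 = 4.82248e-06
  P(Z=IV)·p_IV = 0.28 × 1.78478e-08 = 4.99737e-09
Normaliser: 6.01553e-08 + 1.20434e-06 + 4.82248e-06 + 4.99737e-09 = 6.09197e-06
So the posterior for Population I is 6.01553e-08 / 6.09197e-06 ≈ 0.0099.

0.0099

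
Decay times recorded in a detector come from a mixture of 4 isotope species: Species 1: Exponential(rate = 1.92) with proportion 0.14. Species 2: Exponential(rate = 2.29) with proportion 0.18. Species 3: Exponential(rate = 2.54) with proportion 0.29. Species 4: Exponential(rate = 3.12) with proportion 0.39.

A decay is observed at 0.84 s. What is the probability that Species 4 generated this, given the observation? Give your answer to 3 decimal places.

0.306

Posterior ∝ prior × likelihood, so P(k | x) ∝ π_k f_k(x); normalise over all components.
Evaluate each component's likelihood at the observed value:
  L_1 = 1.92·e^(−1.92·0.84) = 1.92·e^(−1.6128) = 0.382711
  L_2 = 2.29·e^(−2.29·0.84) = 2.29·e^(−1.9236) = 0.334523
  L_3 = 2.54·e^(−2.54·0.84) = 2.54·e^(−2.1336) = 0.300762
  L_4 = 3.12·e^(−3.12·0.84) = 3.12·e^(−2.6208) = 0.226963
Prior × likelihood for each component:
  π_1·L_1 = 0.14 × 0.382711 = 0.0535796
  π_2·L_2 = 0.18 × 0.334523 = 0.0602142
  π_3·L_3 = 0.29 × 0.300762 = 0.087221
  π_4·L_4 = 0.39 × 0.226963 = 0.0885157
Denominator: 0.0535796 + 0.0602142 + 0.087221 + 0.0885157 = 0.28953
P(Species 4 | data) ≈ 0.306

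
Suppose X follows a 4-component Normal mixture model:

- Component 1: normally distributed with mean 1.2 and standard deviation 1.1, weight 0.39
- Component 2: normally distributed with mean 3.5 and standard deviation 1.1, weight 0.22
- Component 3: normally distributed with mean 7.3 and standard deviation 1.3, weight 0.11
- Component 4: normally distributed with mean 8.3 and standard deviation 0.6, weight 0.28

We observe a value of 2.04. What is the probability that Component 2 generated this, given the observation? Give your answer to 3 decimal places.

The responsibility of component k is π_k f_k(x) divided by Σ_j π_j f_j(x).
Normal densities:
  p_1 = 0.270951
  p_2 = 0.150307
  p_3 = 8.55009e-05
  p_4 = 1.5322e-24
Prior × likelihood for each component:
  π_1·p_1 = 0.39 × 0.270951 = 0.105671
  π_2·p_2 = 0.22 × 0.150307 = 0.0330675
  π_3·p_3 = 0.11 × 8.55009e-05 = 9.4051e-06
  π_4·p_4 = 0.28 × 1.5322e-24 = 4.29017e-25
Marginal: 0.105671 + 0.0330675 + 9.4051e-06 + 4.29017e-25 = 0.138748
Responsibility of Component 2: 0.0330675 / 0.138748 ≈ 0.238

0.238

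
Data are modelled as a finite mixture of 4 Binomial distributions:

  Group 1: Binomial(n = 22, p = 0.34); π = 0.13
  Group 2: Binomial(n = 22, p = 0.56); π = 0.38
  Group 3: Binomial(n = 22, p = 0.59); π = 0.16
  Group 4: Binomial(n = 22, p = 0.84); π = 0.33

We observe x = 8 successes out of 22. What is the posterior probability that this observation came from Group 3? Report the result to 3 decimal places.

The responsibility of component k is π_k f_k(x) divided by Σ_j π_j f_j(x).
Component likelihoods at x = 8 successes out of 22:
  p_1 = C(22,8)·0.34^8·0.66^14 = 319770·0.000178579·0.00297588 = 0.169936
  p_2 = C(22,8)·0.56^8·0.44^14 = 319770·0.00967173·1.01938e-05 = 0.0315268
  p_3 = C(22,8)·0.59^8·0.41^14 = 319770·0.014683·3.79292e-06 = 0.0178085
  p_4 = C(22,8)·0.84^8·0.16^14 = 319770·0.247876·7.20576e-12 = 5.71152e-07
Prior × likelihood for each component:
  π_1·p_1 = 0.13 × 0.169936 = 0.0220916
  π_2·p_2 = 0.38 × 0.0315268 = 0.0119802
  π_3·p_3 = 0.16 × 0.0178085 = 0.00284936
  π_4·p_4 = 0.33 × 5.71152e-07 = 1.8848e-07
Sum: 0.0220916 + 0.0119802 + 0.00284936 + 1.8848e-07 = 0.0369213
So the posterior for Group 3 is 0.00284936 / 0.0369213 ≈ 0.077.

0.077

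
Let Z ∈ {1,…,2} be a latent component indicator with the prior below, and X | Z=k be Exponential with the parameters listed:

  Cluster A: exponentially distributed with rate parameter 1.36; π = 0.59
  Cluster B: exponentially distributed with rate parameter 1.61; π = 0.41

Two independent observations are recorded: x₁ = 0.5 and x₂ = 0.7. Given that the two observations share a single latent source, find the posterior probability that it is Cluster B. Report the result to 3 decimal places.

Apply Bayes' rule: the posterior for each component is proportional to its prior times its likelihood at x.
Since both observations come from the same component, the likelihood for component k is f_k(x₁)·f_k(x₂).
  L_A = [1.36·e^(−1.36·0.5) = 1.36·e^(−0.6800) = 0.688999] × [0.524917] = 0.361667
  L_B = [1.61·e^(−1.61·0.5) = 1.61·e^(−0.8050) = 0.719812] × [0.521646] = 0.375487
Unnormalised posteriors:
  π_A·L_A = 0.59 × 0.361667 = 0.213384
  π_B·L_B = 0.41 × 0.375487 = 0.15395
Marginal: 0.213384 + 0.15395 = 0.367333
So the posterior for Cluster B is 0.15395 / 0.367333 ≈ 0.419.

0.419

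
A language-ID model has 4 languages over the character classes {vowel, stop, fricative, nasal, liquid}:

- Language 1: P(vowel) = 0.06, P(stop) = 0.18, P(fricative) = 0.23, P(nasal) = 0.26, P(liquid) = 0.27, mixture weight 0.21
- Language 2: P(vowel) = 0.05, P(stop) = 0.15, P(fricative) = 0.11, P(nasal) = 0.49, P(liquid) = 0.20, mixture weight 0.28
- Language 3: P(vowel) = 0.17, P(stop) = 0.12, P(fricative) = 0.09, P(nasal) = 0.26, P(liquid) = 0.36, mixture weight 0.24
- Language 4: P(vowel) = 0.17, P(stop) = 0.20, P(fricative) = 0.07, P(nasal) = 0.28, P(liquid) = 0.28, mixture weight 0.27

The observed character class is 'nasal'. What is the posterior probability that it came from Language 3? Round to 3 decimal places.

Apply Bayes' rule: the posterior for each component is proportional to its prior times its likelihood at x.
Component likelihoods at x = 'nasal':
  L_1 = 0.26
  L_2 = 0.49
  L_3 = 0.26
  L_4 = 0.28
Unnormalised posteriors:
  π_1·L_1 = 0.21 × 0.26 = 0.0546
  π_2·L_2 = 0.28 × 0.49 = 0.1372
  π_3·L_3 = 0.24 × 0.26 = 0.0624
  π_4·L_4 = 0.27 × 0.28 = 0.0756
Marginal: 0.0546 + 0.1372 + 0.0624 + 0.0756 = 0.3298
P(Language 3 | data) = 0.0624 / 0.3298 ≈ 0.189

0.189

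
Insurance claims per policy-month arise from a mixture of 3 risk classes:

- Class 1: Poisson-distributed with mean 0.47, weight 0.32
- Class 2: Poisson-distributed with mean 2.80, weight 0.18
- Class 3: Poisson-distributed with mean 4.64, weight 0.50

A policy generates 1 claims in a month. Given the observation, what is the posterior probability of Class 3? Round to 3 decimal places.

By Bayes' theorem, P(k | x) = P(Z=k) f_k(x) / Σ_j P(Z=j) f_j(x).
Component likelihoods at x = 1 claims:
  p_1 = 0.293751
  p_2 = 0.170268
  p_3 = 0.0448117
Unnormalised posteriors:
  P(Z=1)·p_1 = 0.32 × 0.293751 = 0.0940003
  P(Z=2)·p_2 = 0.18 × 0.170268 = 0.0306483
  P(Z=3)·p_3 = 0.50 × 0.0448117 = 0.0224059
Marginal: 0.0940003 + 0.0306483 + 0.0224059 = 0.147054
Responsibility of Class 3: 0.0224059 / 0.147054 ≈ 0.152

0.152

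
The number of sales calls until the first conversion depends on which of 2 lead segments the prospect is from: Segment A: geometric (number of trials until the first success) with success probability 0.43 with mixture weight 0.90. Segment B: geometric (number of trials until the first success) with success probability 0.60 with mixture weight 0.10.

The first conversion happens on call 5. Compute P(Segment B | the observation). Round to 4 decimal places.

P(component k | x) = π_k·f_k(x) / marginal(x), where marginal(x) = Σ_j π_j·f_j(x).
Evaluate each component's likelihood at the observed value:
  f_A = 0.0453908
  f_B = 0.01536
Multiply by the mixture weights:
  π_A·f_A = 0.90 × 0.0453908 = 0.0408517
  π_B·f_B = 0.10 × 0.01536 = 0.001536
Normaliser: 0.0408517 + 0.001536 = 0.0423877
So the posterior for Segment B is 0.001536 / 0.0423877 ≈ 0.0362.

0.0362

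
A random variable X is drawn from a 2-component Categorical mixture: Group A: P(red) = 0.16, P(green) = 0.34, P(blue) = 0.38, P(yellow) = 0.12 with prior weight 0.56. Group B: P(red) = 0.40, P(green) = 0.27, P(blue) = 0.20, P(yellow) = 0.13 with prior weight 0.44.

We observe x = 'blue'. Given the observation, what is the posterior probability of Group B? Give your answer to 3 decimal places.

The responsibility of component k is π_k f_k(x) divided by Σ_j π_j f_j(x).
Component likelihoods at x = 'blue':
  f_A = P(blue | comp) = 0.38
  f_B = P(blue | comp) = 0.20
Weight by the priors:
  π_A·f_A = 0.56 × 0.38 = 0.2128
  π_B·f_B = 0.44 × 0.2 = 0.088
Normaliser: 0.2128 + 0.088 = 0.3008
P(Group B | 'blue') = 0.088 / 0.3008 ≈ 0.293

0.293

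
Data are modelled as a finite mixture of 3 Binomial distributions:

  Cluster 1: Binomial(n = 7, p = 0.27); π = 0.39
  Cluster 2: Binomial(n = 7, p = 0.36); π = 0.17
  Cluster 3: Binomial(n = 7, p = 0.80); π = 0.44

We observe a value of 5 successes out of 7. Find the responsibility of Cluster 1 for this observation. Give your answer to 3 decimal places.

0.046

By Bayes' theorem, P(k | x) = π_k f_k(x) / Σ_j π_j f_j(x).
Binomial probabilities:
  f_1 = 0.0160577
  f_2 = 0.0520106
  f_3 = 0.275251
Multiply by the mixture weights:
  π_1·f_1 = 0.39 × 0.0160577 = 0.00626251
  π_2·f_2 = 0.17 × 0.0520106 = 0.0088418
  π_3·f_3 = 0.44 × 0.275251 = 0.121111
Sum: 0.00626251 + 0.0088418 + 0.121111 = 0.136215
P(Cluster 1 | the observation) ≈ 0.046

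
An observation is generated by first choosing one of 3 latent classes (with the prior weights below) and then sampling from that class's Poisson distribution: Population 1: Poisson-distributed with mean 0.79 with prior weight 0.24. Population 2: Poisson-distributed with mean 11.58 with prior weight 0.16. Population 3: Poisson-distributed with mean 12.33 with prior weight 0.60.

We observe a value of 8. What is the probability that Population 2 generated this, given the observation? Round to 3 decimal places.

P(component k | x) = π_k·f_k(x) / marginal(x), where marginal(x) = Σ_j π_j·f_j(x).
Evaluate each component's likelihood at the observed value:
  f_1 = e^(−0.79)·0.79^8/8! = 1.70767e-06
  f_2 = e^(−11.58)·11.58^8/8! = 0.0749925
  f_3 = e^(−12.33)·12.33^8/8! = 0.0585239
Weight by the priors:
  π_1·f_1 = 0.24 × 1.70767e-06 = 4.0984e-07
  π_2·f_2 = 0.16 × 0.0749925 = 0.0119988
  π_3·f_3 = 0.60 × 0.0585239 = 0.0351143
Marginal: 4.0984e-07 + 0.0119988 + 0.0351143 = 0.0471135
So the posterior for Population 2 is 0.0119988 / 0.0471135 ≈ 0.255.

0.255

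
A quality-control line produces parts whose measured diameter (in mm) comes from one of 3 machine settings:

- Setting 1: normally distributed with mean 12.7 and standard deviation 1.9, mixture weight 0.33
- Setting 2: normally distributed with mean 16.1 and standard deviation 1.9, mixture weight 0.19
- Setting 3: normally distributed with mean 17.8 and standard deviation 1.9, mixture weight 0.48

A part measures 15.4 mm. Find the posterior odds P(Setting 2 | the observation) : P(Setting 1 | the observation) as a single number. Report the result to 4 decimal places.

The posterior odds equal the prior odds times the likelihood ratio: (w_i/w_j)·(f_i(x)/f_j(x)).
Evaluate each component's likelihood at the observed value:
  f_1 = (1/(1.9·√(2π)))·exp(−(15.4−12.7)²/(2·1.9²)) = 0.209970·exp(-1.00970) = 0.0764982
  f_2 = (1/(1.9·√(2π)))·exp(−(15.4−16.1)²/(2·1.9²)) = 0.209970·exp(-0.06787) = 0.196192
  f_3 = (1/(1.9·√(2π)))·exp(−(15.4−17.8)²/(2·1.9²)) = 0.209970·exp(-0.79778) = 0.0945547
Odds = (0.19/0.33) × (0.196192/0.0764982) = 0.575758 × 2.56467 ≈ 1.4766

1.4766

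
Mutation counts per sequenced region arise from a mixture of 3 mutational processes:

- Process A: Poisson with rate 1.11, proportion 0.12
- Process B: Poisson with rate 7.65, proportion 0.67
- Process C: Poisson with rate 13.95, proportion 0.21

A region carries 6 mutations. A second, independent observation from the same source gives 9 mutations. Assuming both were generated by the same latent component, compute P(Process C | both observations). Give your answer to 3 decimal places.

Apply Bayes' rule: the posterior for each component is proportional to its prior times its likelihood at x.
Since both observations come from the same component, the likelihood for component k is f_k(x₁)·f_k(x₂).
  p_A = [e^(−1.11)·1.11^6/6! = 0.000856128] × [2.32315e-06] = 1.98891e-09
  p_B = [e^(−7.65)·7.65^6/6! = 0.132521] × [0.117716] = 0.0155999
  p_C = [e^(−13.95)·13.95^6/6! = 0.00894756] × [0.0481944] = 0.000431223
Unnormalised posteriors:
  π_A·p_A = 0.12 × 1.98891e-09 = 2.38669e-10
  π_B·p_B = 0.67 × 0.0155999 = 0.0104519
  π_C·p_C = 0.21 × 0.000431223 = 9.05568e-05
Marginal: 2.38669e-10 + 0.0104519 + 9.05568e-05 = 0.0105425
P(Process C | data) ≈ 0.009

0.009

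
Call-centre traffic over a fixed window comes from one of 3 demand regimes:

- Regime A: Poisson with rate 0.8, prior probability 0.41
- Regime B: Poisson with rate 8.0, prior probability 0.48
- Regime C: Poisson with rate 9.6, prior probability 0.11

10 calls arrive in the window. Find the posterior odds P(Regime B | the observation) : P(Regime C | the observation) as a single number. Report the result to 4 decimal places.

Posterior odds = (w_i f_i(x)) / (w_j f_j(x)); the normalising sum cancels.
Evaluate each component's likelihood at the observed value:
  f_A = 1.32954e-08
  f_B = 0.0992615
  f_C = 0.124086
0.0476455 / 0.0136494 ≈ 3.4907

3.4907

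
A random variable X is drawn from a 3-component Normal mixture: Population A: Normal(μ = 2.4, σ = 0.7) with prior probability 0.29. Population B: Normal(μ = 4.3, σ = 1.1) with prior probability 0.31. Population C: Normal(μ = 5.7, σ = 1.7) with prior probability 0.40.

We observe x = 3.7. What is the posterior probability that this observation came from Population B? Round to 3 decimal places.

Posterior ∝ prior × likelihood, so P(k | x) ∝ w_k f_k(x); normalise over all components.
Normal densities:
  L_A = (1/(0.7·√(2π)))·exp(−(3.7−2.4)²/(2·0.7²)) = 0.569918·exp(-1.72449) = 0.101596
  L_B = (1/(1.1·√(2π)))·exp(−(3.7−4.3)²/(2·1.1²)) = 0.362675·exp(-0.14876) = 0.312544
  L_C = (1/(1.7·√(2π)))·exp(−(3.7−5.7)²/(2·1.7²)) = 0.234672·exp(-0.69204) = 0.117466
Weight by the priors:
  w_A·L_A = 0.29 × 0.101596 = 0.0294628
  w_B·L_B = 0.31 × 0.312544 = 0.0968887
  w_C·L_C = 0.40 × 0.117466 = 0.0469863
Marginal: 0.0294628 + 0.0968887 + 0.0469863 = 0.173338
So the posterior for Population B is 0.0968887 / 0.173338 ≈ 0.559.

0.559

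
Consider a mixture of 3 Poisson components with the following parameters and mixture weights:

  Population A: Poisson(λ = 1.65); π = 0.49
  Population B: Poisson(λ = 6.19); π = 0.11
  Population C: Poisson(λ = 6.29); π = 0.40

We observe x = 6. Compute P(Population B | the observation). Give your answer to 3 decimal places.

0.210

Posterior ∝ prior × likelihood, so P(k | x) ∝ π_k f_k(x); normalise over all components.
Evaluate each component's likelihood at the observed value:
  p_A = e^(−1.65)·1.65^6/6! = 0.00538252
  p_B = e^(−6.19)·6.19^6/6! = 0.160151
  p_C = e^(−6.29)·6.29^6/6! = 0.159536
Weight by the priors:
  π_A·p_A = 0.49 × 0.00538252 = 0.00263743
  π_B·p_B = 0.11 × 0.160151 = 0.0176166
  π_C·p_C = 0.40 × 0.159536 = 0.0638145
Evidence: 0.00263743 + 0.0176166 + 0.0638145 = 0.0840685
P(Population B | x) ≈ 0.210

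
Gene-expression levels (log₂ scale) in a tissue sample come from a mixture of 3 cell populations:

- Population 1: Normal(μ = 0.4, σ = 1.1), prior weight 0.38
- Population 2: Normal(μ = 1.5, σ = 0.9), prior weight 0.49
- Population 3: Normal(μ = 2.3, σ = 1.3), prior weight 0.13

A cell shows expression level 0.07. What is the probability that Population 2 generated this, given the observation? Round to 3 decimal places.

0.304

P(component k | x) = P(Z=k)·f_k(x) / marginal(x), where marginal(x) = Σ_j P(Z=j)·f_j(x).
Component likelihoods at x = 0.07:
  L_1 = (1/(1.1·√(2π)))·exp(−(0.07−0.4)²/(2·1.1²)) = 0.362675·exp(-0.04500) = 0.346716
  L_2 = (1/(0.9·√(2π)))·exp(−(0.07−1.5)²/(2·0.9²)) = 0.443269·exp(-1.26228) = 0.125448
  L_3 = (1/(1.3·√(2π)))·exp(−(0.07−2.3)²/(2·1.3²)) = 0.306879·exp(-1.47127) = 0.0704695
Prior × likelihood for each component:
  P(Z=1)·L_1 = 0.38 × 0.346716 = 0.131752
  P(Z=2)·L_2 = 0.49 × 0.125448 = 0.0614696
  P(Z=3)·L_3 = 0.13 × 0.0704695 = 0.00916104
Marginal: 0.131752 + 0.0614696 + 0.00916104 = 0.202383
So the posterior for Population 2 is 0.0614696 / 0.202383 ≈ 0.304.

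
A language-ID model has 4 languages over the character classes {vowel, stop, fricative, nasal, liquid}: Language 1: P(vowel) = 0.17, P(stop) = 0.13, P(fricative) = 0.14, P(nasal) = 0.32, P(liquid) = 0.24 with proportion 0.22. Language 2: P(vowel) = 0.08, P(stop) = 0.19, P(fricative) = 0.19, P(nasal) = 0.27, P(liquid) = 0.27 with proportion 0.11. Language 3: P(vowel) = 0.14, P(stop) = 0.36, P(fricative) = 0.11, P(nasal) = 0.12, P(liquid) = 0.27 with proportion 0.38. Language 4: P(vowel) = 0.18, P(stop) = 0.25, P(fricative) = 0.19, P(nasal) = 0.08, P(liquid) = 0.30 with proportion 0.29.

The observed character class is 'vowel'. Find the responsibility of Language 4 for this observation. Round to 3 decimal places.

0.344

P(component k | x) = π_k·f_k(x) / marginal(x), where marginal(x) = Σ_j π_j·f_j(x).
Evaluate each component's likelihood at the observed value:
  p_1 = P(vowel | comp) = 0.17
  p_2 = P(vowel | comp) = 0.08
  p_3 = P(vowel | comp) = 0.14
  p_4 = P(vowel | comp) = 0.18
Unnormalised posteriors:
  π_1·p_1 = 0.22 × 0.17 = 0.0374
  π_2·p_2 = 0.11 × 0.08 = 0.0088
  π_3·p_3 = 0.38 × 0.14 = 0.0532
  π_4·p_4 = 0.29 × 0.18 = 0.0522
Evidence: 0.0374 + 0.0088 + 0.0532 + 0.0522 = 0.1516
P(Language 4 | the observation) = 0.0522 / 0.1516 ≈ 0.344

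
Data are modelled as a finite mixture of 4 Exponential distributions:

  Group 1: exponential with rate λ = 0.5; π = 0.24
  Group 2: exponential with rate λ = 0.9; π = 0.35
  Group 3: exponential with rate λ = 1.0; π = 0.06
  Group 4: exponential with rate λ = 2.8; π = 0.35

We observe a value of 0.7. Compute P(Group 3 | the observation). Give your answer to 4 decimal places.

P(component k | x) = π_k·f_k(x) / marginal(x), where marginal(x) = Σ_j π_j·f_j(x).
Evaluate each component's likelihood at the observed value:
  L_1 = 0.352344
  L_2 = 0.479333
  L_3 = 0.496585
  L_4 = 0.394404
Unnormalised posteriors:
  π_1·L_1 = 0.24 × 0.352344 = 0.0845626
  π_2·L_2 = 0.35 × 0.479333 = 0.167766
  π_3·L_3 = 0.06 × 0.496585 = 0.0297951
  π_4·L_4 = 0.35 × 0.394404 = 0.138041
Evidence: 0.0845626 + 0.167766 + 0.0297951 + 0.138041 = 0.420165
So the posterior for Group 3 is 0.0297951 / 0.420165 ≈ 0.0709.

0.0709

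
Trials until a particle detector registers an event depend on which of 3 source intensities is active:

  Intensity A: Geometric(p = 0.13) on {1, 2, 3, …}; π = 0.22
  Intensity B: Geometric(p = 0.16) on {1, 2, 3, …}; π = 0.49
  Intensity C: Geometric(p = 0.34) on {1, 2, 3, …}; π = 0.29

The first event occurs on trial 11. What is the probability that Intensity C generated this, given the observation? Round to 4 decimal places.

0.0691

P(component k | x) = π_k·f_k(x) / marginal(x), where marginal(x) = Σ_j π_j·f_j(x).
Evaluate each component's likelihood at the observed value:
  p_A = 0.13·(1−0.13)^10 = 0.13·0.248423 = 0.032295
  p_B = 0.16·(1−0.16)^10 = 0.16·0.174901 = 0.0279842
  p_C = 0.34·(1−0.34)^10 = 0.34·0.0156834 = 0.00533235
Weight by the priors:
  π_A·p_A = 0.22 × 0.032295 = 0.00710491
  π_B·p_B = 0.49 × 0.0279842 = 0.0137123
  π_C·p_C = 0.29 × 0.00533235 = 0.00154638
Marginal: 0.00710491 + 0.0137123 + 0.00154638 = 0.0223635
Responsibility of Intensity C: 0.00154638 / 0.0223635 ≈ 0.0691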